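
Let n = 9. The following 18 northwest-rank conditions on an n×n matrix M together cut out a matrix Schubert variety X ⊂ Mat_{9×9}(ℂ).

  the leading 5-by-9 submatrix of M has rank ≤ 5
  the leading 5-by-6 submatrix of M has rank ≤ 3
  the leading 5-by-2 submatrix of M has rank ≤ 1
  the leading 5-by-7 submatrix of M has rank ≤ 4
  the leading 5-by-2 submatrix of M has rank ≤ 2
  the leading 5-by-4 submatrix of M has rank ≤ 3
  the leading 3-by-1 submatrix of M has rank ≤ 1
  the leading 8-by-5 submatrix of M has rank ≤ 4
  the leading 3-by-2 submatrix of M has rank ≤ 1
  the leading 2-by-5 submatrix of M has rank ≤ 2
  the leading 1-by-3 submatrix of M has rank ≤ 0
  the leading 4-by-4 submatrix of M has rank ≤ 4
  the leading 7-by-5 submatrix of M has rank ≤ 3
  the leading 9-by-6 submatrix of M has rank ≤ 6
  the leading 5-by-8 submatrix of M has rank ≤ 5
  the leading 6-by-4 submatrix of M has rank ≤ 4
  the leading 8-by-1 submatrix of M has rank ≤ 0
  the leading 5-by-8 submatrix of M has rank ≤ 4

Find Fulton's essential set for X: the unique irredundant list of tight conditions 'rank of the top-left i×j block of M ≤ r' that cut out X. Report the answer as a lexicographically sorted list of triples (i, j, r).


Computing R[i][j] = min implied NW-rank bound (n=9, 18 conditions):

  R[1]: 0  0  0  1  1  1  1  1  1
  R[2]: 0  1  1  2  2  2  2  2  2
  R[3]: 0  1  2  3  3  3  3  3  3
  R[4]: 0  1  2  3  3  3  4  4  4
  R[5]: 0  1  2  3  3  3  4  4  5
  R[6]: 0  1  2  3  3  4  5  5  6
  R[7]: 0  1  2  3  3  4  5  6  7
  R[8]: 0  1  2  3  4  5  6  7  8
  R[9]: 1  2  3  4  5  6  7  8  9

reading off 1-entries of Δ²R: w = (4, 2, 3, 7, 9, 6, 8, 5, 1).

ℓ(w)=17; the 5 essential cells (i,j,r):

[(1, 3, 0), (5, 6, 3), (5, 8, 4), (7, 5, 3), (8, 1, 0)]


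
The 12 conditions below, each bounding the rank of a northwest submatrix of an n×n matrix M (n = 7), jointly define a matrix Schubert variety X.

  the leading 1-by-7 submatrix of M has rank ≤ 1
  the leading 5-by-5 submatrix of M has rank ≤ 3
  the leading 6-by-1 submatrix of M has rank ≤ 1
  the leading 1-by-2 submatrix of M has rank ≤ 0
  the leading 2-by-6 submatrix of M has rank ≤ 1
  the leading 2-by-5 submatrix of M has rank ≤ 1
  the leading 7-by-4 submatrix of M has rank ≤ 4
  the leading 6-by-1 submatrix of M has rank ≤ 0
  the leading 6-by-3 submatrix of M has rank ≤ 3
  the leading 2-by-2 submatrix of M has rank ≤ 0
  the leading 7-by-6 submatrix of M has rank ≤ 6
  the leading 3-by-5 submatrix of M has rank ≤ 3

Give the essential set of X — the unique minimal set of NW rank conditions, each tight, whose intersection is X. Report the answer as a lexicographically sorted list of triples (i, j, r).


Reconstructing r_w from the 12 given conditions:

  0  0  1  1  1  1  1
  0  0  1  1  1  1  2
  0  1  2  2  2  2  3
  0  1  2  3  3  3  4
  0  1  2  3  3  4  5
  0  1  2  3  4  5  6
  1  2  3  4  5  6  7

hence w(1..7) = (3, 7, 2, 4, 6, 5, 1).

|D(w)|=12, |Ess(w)|=4:

[(2, 2, 0), (2, 6, 1), (5, 5, 3), (6, 1, 0)]


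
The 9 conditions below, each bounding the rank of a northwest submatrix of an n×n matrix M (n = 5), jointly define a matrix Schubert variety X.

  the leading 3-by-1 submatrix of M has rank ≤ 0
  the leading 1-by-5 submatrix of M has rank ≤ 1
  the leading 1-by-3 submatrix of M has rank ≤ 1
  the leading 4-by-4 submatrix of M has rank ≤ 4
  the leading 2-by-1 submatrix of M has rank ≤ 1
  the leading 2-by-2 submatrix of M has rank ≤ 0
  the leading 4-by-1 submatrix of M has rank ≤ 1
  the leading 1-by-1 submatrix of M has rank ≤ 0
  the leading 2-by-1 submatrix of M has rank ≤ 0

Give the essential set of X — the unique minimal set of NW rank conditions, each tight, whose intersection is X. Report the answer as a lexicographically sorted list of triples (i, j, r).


Propagating the 9 rank bounds to every northwest block:

  0 | 0 | 1 | 1 | 1
  0 | 0 | 1 | 2 | 2
  0 | 1 | 2 | 3 | 3
  1 | 2 | 3 | 4 | 4
  1 | 2 | 3 | 4 | 5

giving w = (3, 4, 2, 1, 5) via Δ²R.

D(w) has 5 cells with 2 SE-corners; essential set:

[(2, 2, 0), (3, 1, 0)]


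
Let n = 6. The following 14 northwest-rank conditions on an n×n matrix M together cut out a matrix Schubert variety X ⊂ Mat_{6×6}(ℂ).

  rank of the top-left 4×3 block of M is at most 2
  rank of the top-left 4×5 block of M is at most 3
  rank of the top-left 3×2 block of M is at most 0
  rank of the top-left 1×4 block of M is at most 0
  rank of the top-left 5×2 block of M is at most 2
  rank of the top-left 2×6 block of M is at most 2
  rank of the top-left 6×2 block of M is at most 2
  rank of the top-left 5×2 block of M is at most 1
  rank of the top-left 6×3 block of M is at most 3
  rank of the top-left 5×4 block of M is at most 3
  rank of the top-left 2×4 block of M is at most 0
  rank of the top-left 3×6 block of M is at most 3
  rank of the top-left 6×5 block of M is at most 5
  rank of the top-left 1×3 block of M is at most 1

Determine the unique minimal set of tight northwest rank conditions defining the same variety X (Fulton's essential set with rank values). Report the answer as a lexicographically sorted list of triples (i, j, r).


Computing R[i][j] = min implied NW-rank bound (n=6, 14 conditions):

  0  0  0  0  1  1
  0  0  0  0  1  2
  0  0  1  1  2  3
  1  1  2  2  3  4
  1  1  2  3  4  5
  1  2  3  4  5  6

reading off 1-entries of Δ²R: w = (5, 6, 3, 1, 4, 2).

3 SE-corners of the 11-cell Rothe diagram give Ess(w):

[(2, 4, 0), (3, 2, 0), (5, 2, 1)]


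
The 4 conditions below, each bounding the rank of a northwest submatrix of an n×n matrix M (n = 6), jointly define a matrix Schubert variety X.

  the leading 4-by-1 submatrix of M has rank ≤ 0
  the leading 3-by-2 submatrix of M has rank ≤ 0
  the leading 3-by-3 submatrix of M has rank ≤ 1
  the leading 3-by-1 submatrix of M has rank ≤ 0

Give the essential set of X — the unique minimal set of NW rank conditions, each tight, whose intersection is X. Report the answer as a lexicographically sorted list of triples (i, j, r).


The tightest implied rank at each (i,j), from the 4 conditions:

  row 1: 0  0  1  1  1  1
  row 2: 0  0  1  2  2  2
  row 3: 0  0  1  2  3  3
  row 4: 0  1  2  3  4  4
  row 5: 1  2  3  4  5  5
  row 6: 1  2  3  4  5  6

hence w(1..6) = (3, 4, 5, 2, 1, 6).

|D(w)|=7, |Ess(w)|=2:

[(3, 2, 0), (4, 1, 0)]


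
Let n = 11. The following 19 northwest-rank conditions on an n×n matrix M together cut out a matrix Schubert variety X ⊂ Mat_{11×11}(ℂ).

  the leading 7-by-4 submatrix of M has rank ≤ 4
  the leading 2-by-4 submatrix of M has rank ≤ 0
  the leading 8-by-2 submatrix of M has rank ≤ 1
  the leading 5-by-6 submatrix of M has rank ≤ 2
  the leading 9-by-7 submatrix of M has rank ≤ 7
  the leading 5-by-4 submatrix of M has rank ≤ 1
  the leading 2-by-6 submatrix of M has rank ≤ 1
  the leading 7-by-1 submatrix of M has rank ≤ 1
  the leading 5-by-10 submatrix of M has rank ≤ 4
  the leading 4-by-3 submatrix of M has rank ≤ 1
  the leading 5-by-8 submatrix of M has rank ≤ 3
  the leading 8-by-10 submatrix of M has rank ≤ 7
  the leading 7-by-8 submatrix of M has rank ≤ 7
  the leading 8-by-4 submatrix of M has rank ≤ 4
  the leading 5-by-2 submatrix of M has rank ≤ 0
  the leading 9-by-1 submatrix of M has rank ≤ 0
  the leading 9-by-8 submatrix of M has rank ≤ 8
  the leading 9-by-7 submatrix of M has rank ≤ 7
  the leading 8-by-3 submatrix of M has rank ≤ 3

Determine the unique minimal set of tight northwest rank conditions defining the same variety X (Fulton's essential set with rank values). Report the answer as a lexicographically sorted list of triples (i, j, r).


Reconstructing r_w from the 19 given conditions:

  0, 0, 0, 0, 1, 1, 1, 1, 1, 1, 1
  0, 0, 0, 0, 1, 1, 2, 2, 2, 2, 2
  0, 0, 1, 1, 2, 2, 3, 3, 3, 3, 3
  0, 0, 1, 1, 2, 2, 3, 3, 4, 4, 4
  0, 0, 1, 1, 2, 2, 3, 3, 4, 4, 5
  0, 1, 2, 2, 3, 3, 4, 4, 5, 5, 6
  0, 1, 2, 3, 4, 4, 5, 5, 6, 6, 7
  0, 1, 2, 3, 4, 5, 6, 6, 7, 7, 8
  0, 1, 2, 3, 4, 5, 6, 7, 8, 8, 9
  1, 2, 3, 4, 5, 6, 7, 8, 9, 9, 10
  1, 2, 3, 4, 5, 6, 7, 8, 9, 10, 11

hence w(1..11) = (5, 7, 3, 9, 11, 2, 4, 6, 8, 1, 10).

ℓ(w)=26; the 8 essential cells (i,j,r):

[(2, 4, 0), (2, 6, 1), (5, 2, 0), (5, 4, 1), (5, 6, 2), (5, 8, 3), (5, 10, 4), (9, 1, 0)]


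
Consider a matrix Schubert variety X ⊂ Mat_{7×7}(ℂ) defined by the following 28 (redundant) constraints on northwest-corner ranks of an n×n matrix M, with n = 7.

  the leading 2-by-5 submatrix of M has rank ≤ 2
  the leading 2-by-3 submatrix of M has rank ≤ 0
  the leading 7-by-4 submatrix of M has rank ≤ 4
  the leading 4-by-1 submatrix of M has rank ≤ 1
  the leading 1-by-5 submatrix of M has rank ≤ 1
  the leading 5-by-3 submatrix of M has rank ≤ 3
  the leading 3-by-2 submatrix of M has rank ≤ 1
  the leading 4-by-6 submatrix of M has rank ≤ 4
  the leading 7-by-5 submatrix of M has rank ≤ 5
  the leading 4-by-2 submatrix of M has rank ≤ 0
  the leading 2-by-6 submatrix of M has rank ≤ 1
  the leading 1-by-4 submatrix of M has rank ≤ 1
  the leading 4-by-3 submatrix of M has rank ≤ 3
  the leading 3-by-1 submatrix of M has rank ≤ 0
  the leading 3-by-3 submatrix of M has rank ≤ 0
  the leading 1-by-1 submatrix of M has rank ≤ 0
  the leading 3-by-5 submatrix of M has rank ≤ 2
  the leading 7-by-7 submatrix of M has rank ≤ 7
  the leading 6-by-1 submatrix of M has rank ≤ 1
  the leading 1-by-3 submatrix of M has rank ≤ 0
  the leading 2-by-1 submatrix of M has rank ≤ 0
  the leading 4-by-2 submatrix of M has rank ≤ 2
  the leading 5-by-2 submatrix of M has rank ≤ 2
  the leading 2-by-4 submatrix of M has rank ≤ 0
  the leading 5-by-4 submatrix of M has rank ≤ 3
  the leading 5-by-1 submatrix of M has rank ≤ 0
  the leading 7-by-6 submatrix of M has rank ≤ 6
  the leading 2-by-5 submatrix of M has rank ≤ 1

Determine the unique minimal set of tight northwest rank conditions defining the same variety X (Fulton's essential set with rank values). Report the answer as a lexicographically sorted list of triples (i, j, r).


Computing R[i][j] = min implied NW-rank bound (n=7, 28 conditions):

  i=1: 0, 0, 0, 0, 1, 1, 1
  i=2: 0, 0, 0, 0, 1, 1, 2
  i=3: 0, 0, 0, 1, 2, 2, 3
  i=4: 0, 0, 1, 2, 3, 3, 4
  i=5: 0, 1, 2, 3, 4, 4, 5
  i=6: 1, 2, 3, 4, 5, 5, 6
  i=7: 1, 2, 3, 4, 5, 6, 7

so w = (5, 7, 4, 3, 2, 1, 6).

5 SE-corners of the 15-cell Rothe diagram give Ess(w):

[(2, 4, 0), (2, 6, 1), (3, 3, 0), (4, 2, 0), (5, 1, 0)]


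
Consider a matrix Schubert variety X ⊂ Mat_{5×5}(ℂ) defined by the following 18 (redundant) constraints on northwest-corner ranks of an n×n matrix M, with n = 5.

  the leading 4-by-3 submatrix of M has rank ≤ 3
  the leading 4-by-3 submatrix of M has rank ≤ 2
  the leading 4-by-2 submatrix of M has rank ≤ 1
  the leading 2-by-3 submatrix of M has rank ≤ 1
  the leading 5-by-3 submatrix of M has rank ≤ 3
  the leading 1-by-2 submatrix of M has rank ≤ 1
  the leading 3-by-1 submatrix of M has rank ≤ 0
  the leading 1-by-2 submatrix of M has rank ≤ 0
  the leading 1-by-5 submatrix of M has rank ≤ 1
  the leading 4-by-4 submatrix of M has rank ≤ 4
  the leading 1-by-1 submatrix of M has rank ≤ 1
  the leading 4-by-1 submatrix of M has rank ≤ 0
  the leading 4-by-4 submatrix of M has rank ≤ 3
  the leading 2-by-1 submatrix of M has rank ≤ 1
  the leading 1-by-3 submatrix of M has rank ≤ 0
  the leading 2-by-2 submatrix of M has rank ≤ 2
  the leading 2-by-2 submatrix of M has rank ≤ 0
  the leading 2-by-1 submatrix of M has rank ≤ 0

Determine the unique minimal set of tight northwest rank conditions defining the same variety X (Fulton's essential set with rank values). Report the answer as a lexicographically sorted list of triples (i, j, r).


The tightest implied rank at each (i,j), from the 18 conditions:

  0  0  0  1  1
  0  0  1  2  2
  0  1  2  3  3
  0  1  2  3  4
  1  2  3  4  5

giving w = (4, 3, 2, 5, 1) via Δ²R.

D(w) has 7 cells with 3 SE-corners; essential set:

[(1, 3, 0), (2, 2, 0), (4, 1, 0)]


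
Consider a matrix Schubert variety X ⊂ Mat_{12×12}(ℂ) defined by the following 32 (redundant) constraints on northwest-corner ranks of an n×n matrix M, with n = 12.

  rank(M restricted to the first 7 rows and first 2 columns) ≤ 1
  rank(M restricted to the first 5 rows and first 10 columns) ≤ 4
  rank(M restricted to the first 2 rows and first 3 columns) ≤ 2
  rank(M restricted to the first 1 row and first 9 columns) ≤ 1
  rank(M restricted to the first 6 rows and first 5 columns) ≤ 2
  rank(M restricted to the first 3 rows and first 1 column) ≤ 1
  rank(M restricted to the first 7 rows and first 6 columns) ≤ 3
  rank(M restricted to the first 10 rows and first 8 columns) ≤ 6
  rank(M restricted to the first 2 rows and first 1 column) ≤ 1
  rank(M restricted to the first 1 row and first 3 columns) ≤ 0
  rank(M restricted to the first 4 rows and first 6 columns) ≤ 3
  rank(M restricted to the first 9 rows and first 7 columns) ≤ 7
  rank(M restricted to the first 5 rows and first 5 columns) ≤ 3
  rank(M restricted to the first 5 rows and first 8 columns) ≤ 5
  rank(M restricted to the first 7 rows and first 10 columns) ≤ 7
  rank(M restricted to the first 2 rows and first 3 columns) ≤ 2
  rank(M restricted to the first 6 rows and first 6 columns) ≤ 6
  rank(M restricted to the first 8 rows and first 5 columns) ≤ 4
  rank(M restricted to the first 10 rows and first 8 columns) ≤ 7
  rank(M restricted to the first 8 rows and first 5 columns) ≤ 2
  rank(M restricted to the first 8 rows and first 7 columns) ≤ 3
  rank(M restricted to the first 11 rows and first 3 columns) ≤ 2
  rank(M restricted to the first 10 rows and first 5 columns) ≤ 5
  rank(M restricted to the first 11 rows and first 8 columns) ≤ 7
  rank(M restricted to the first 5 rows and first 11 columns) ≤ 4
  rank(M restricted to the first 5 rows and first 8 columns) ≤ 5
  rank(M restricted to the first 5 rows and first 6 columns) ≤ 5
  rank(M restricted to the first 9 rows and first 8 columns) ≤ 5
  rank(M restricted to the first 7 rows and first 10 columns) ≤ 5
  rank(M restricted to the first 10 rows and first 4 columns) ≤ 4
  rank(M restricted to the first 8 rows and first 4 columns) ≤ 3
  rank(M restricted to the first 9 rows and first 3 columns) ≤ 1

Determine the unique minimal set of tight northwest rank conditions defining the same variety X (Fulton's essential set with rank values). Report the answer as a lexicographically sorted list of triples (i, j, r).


Computing R[i][j] = min implied NW-rank bound (n=12, 32 conditions):

  R[1]: 0 0 0 1 1 1 1 1 1 1 1 1
  R[2]: 1 1 1 2 2 2 2 2 2 2 2 2
  R[3]: 1 1 1 2 2 3 3 3 3 3 3 3
  R[4]: 1 1 1 2 2 3 3 4 4 4 4 4
  R[5]: 1 1 1 2 2 3 3 4 4 4 4 5
  R[6]: 1 1 1 2 2 3 3 4 5 5 5 6
  R[7]: 1 1 1 2 2 3 3 4 5 5 6 7
  R[8]: 1 1 1 2 2 3 3 4 5 6 7 8
  R[9]: 1 1 1 2 3 4 4 5 6 7 8 9
  R[10]: 1 2 2 3 4 5 5 6 7 8 9 10
  R[11]: 1 2 2 3 4 5 6 7 8 9 10 11
  R[12]: 1 2 3 4 5 6 7 8 9 10 11 12

the unique w with this rank table is (4, 1, 6, 8, 12, 9, 11, 10, 5, 2, 7, 3).

Rothe diagram D(w) (33 cells), 7 SE-corners (essential conditions):

[(1, 3, 0), (5, 11, 4), (7, 10, 5), (8, 5, 2), (8, 7, 3), (9, 3, 1), (11, 3, 2)]


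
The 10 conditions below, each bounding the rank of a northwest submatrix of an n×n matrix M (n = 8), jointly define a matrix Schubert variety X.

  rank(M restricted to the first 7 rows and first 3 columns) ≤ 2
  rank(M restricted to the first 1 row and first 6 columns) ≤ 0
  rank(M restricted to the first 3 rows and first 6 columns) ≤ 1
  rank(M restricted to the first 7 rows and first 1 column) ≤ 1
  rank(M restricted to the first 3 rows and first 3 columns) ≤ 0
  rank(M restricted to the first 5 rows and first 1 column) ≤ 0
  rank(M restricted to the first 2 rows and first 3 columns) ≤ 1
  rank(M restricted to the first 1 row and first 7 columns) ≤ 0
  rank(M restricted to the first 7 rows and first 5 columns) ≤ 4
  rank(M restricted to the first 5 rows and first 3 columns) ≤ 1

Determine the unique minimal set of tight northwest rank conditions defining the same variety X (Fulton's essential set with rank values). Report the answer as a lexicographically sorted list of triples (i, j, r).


Recovering R(i,j) via the rank-extension bound from the 10 conditions:

  i=1: 0 0 0 0 0 0 0 1
  i=2: 0 0 0 1 1 1 1 2
  i=3: 0 0 0 1 1 1 2 3
  i=4: 0 1 1 2 2 2 3 4
  i=5: 0 1 1 2 3 3 4 5
  i=6: 1 2 2 3 4 4 5 6
  i=7: 1 2 2 3 4 5 6 7
  i=8: 1 2 3 4 5 6 7 8

so w = (8, 4, 7, 2, 5, 1, 6, 3).

|D(w)|=19, |Ess(w)|=6:

[(1, 7, 0), (3, 3, 0), (3, 6, 1), (5, 1, 0), (5, 3, 1), (7, 3, 2)]


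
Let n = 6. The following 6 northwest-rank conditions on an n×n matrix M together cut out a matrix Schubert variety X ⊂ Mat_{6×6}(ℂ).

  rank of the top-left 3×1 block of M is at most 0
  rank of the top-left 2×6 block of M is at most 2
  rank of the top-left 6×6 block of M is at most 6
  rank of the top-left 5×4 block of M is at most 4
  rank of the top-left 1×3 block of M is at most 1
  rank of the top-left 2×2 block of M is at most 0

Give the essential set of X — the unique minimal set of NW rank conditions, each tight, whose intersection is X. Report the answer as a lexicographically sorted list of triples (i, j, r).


Rank table r_w(6×6) implied by the 6 constraints:

  R[1]: 0 0 1 1 1 1
  R[2]: 0 0 1 2 2 2
  R[3]: 0 1 2 3 3 3
  R[4]: 1 2 3 4 4 4
  R[5]: 1 2 3 4 5 5
  R[6]: 1 2 3 4 5 6

the unique w with this rank table is (3, 4, 2, 1, 5, 6).

Fulton essential set (2 of the 5 Rothe cells):

[(2, 2, 0), (3, 1, 0)]


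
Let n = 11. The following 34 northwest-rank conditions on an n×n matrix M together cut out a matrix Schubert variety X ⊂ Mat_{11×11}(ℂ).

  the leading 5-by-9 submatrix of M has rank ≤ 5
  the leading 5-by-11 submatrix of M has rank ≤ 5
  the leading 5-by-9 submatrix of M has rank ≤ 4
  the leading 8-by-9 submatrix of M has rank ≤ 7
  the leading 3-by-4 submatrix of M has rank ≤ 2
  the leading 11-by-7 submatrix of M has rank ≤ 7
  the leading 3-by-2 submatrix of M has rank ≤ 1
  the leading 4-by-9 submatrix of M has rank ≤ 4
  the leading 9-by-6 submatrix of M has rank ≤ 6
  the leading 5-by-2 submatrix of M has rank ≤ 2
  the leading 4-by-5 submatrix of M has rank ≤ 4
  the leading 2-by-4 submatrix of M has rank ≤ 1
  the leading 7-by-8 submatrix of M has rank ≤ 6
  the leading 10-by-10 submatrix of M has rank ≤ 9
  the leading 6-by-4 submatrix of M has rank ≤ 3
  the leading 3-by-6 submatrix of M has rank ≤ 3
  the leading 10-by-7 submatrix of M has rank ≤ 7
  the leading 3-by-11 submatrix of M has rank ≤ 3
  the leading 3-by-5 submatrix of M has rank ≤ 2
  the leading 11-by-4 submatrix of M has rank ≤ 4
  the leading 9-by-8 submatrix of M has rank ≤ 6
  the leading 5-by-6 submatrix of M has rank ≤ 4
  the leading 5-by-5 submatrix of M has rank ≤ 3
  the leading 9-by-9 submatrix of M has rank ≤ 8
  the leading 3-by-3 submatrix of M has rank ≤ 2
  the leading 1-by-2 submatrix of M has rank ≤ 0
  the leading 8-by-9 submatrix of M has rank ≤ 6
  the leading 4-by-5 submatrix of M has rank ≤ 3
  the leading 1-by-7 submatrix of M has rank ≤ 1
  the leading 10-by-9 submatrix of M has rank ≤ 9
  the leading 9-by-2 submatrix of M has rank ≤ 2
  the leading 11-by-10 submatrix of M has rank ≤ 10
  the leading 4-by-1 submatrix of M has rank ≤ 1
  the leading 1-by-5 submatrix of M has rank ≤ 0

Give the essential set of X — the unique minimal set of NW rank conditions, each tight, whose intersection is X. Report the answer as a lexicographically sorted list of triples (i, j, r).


Computing R[i][j] = min implied NW-rank bound (n=11, 34 conditions):

  row 1: 0, 0, 0, 0, 0, 1, 1, 1, 1, 1, 1
  row 2: 1, 1, 1, 1, 1, 2, 2, 2, 2, 2, 2
  row 3: 1, 1, 2, 2, 2, 3, 3, 3, 3, 3, 3
  row 4: 1, 2, 3, 3, 3, 4, 4, 4, 4, 4, 4
  row 5: 1, 2, 3, 3, 3, 4, 4, 4, 4, 5, 5
  row 6: 1, 2, 3, 3, 4, 5, 5, 5, 5, 6, 6
  row 7: 1, 2, 3, 4, 5, 6, 6, 6, 6, 7, 7
  row 8: 1, 2, 3, 4, 5, 6, 6, 6, 6, 7, 8
  row 9: 1, 2, 3, 4, 5, 6, 6, 6, 7, 8, 9
  row 10: 1, 2, 3, 4, 5, 6, 7, 7, 8, 9, 10
  row 11: 1, 2, 3, 4, 5, 6, 7, 8, 9, 10, 11

so w = (6, 1, 3, 2, 10, 5, 4, 11, 9, 7, 8).

7 SE-corners of the 17-cell Rothe diagram give Ess(w):

[(1, 5, 0), (3, 2, 1), (5, 5, 3), (5, 9, 4), (6, 4, 3), (8, 9, 6), (9, 8, 6)]


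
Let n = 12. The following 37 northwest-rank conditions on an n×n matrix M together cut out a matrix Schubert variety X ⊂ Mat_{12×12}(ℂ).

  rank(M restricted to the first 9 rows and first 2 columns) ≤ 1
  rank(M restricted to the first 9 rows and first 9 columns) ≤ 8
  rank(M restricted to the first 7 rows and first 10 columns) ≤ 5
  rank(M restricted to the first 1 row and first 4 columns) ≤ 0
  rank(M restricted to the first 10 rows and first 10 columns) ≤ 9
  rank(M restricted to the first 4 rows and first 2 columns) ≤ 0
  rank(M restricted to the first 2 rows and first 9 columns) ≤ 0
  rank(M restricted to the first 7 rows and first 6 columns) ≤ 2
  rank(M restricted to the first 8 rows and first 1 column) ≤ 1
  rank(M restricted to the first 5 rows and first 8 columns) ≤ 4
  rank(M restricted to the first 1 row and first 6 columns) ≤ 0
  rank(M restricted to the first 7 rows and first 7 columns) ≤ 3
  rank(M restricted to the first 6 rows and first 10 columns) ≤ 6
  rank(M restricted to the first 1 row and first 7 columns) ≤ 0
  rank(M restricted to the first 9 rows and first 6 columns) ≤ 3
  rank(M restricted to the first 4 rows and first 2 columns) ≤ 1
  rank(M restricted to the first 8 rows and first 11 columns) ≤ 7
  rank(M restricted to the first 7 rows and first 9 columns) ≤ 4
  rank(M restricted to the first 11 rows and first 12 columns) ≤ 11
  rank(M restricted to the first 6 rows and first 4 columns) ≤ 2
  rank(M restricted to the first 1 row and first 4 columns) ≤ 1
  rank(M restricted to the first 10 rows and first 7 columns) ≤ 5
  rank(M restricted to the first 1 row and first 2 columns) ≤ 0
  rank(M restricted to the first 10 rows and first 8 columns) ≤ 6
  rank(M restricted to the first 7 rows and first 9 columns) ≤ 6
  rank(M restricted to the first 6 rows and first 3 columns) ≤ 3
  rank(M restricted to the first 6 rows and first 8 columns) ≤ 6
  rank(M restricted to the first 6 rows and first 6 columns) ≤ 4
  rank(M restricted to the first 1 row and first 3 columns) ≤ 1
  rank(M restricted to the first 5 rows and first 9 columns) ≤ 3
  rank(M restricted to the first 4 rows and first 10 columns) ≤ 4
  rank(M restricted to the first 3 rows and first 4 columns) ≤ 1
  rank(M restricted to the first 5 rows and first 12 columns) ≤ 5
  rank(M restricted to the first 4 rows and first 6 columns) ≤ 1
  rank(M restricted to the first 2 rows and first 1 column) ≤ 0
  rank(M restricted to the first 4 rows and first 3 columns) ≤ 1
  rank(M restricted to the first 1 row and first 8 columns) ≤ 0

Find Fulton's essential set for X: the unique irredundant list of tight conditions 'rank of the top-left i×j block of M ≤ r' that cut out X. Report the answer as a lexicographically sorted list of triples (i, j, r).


Reconstructing r_w from the 37 given conditions:

  row 1: 0 0 0 0 0 0 0 0 0 1 1 1
  row 2: 0 0 0 0 0 0 0 0 0 1 2 2
  row 3: 0 0 1 1 1 1 1 1 1 2 3 3
  row 4: 0 0 1 1 1 1 2 2 2 3 4 4
  row 5: 1 1 2 2 2 2 3 3 3 4 5 5
  row 6: 1 1 2 2 2 2 3 4 4 5 6 6
  row 7: 1 1 2 2 2 2 3 4 4 5 6 7
  row 8: 1 1 2 3 3 3 4 5 5 6 7 8
  row 9: 1 1 2 3 3 3 4 5 6 7 8 9
  row 10: 1 2 3 4 4 4 5 6 7 8 9 10
  row 11: 1 2 3 4 5 5 6 7 8 9 10 11
  row 12: 1 2 3 4 5 6 7 8 9 10 11 12

so w = (10, 11, 3, 7, 1, 8, 12, 4, 9, 2, 5, 6).

|D(w)|=38, |Ess(w)|=7:

[(2, 9, 0), (4, 2, 0), (4, 6, 1), (7, 6, 2), (7, 9, 4), (9, 2, 1), (9, 6, 3)]


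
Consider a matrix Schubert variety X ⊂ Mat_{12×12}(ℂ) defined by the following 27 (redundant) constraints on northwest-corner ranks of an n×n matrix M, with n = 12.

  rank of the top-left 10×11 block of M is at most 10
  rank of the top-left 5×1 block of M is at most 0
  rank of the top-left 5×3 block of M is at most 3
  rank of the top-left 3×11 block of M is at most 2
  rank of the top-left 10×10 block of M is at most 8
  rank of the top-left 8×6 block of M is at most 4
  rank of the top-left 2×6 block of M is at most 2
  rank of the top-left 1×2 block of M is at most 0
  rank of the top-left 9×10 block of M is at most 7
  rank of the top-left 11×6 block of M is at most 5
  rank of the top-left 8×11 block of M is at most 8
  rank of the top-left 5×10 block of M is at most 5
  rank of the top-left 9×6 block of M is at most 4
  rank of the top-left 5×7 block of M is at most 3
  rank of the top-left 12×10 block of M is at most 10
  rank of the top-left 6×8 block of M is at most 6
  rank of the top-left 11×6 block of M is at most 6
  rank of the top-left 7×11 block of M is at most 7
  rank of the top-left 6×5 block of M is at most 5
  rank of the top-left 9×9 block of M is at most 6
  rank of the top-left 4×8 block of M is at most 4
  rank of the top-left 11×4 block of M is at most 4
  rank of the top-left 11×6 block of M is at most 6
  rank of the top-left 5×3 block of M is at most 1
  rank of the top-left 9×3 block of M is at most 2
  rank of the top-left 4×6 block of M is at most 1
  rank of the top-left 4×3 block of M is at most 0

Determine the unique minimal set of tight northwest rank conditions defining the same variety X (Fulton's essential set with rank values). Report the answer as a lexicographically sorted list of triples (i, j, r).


The tightest implied rank at each (i,j), from the 27 conditions:

  row 1: 0 | 0 | 0 | 1 | 1 | 1 | 1 | 1 | 1 | 1 | 1 | 1
  row 2: 0 | 0 | 0 | 1 | 1 | 1 | 2 | 2 | 2 | 2 | 2 | 2
  row 3: 0 | 0 | 0 | 1 | 1 | 1 | 2 | 2 | 2 | 2 | 2 | 3
  row 4: 0 | 0 | 0 | 1 | 1 | 1 | 2 | 3 | 3 | 3 | 3 | 4
  row 5: 0 | 1 | 1 | 2 | 2 | 2 | 3 | 4 | 4 | 4 | 4 | 5
  row 6: 1 | 2 | 2 | 3 | 3 | 3 | 4 | 5 | 5 | 5 | 5 | 6
  row 7: 1 | 2 | 2 | 3 | 4 | 4 | 5 | 6 | 6 | 6 | 6 | 7
  row 8: 1 | 2 | 2 | 3 | 4 | 4 | 5 | 6 | 6 | 7 | 7 | 8
  row 9: 1 | 2 | 2 | 3 | 4 | 4 | 5 | 6 | 6 | 7 | 8 | 9
  row 10: 1 | 2 | 3 | 4 | 5 | 5 | 6 | 7 | 7 | 8 | 9 | 10
  row 11: 1 | 2 | 3 | 4 | 5 | 5 | 6 | 7 | 8 | 9 | 10 | 11
  row 12: 1 | 2 | 3 | 4 | 5 | 6 | 7 | 8 | 9 | 10 | 11 | 12

giving w = (4, 7, 12, 8, 2, 1, 5, 10, 11, 3, 9, 6) via Δ²R.

Fulton essential set (8 of the 31 Rothe cells):

[(3, 11, 2), (4, 3, 0), (4, 6, 1), (5, 1, 0), (9, 3, 2), (9, 6, 4), (9, 9, 6), (11, 6, 5)]


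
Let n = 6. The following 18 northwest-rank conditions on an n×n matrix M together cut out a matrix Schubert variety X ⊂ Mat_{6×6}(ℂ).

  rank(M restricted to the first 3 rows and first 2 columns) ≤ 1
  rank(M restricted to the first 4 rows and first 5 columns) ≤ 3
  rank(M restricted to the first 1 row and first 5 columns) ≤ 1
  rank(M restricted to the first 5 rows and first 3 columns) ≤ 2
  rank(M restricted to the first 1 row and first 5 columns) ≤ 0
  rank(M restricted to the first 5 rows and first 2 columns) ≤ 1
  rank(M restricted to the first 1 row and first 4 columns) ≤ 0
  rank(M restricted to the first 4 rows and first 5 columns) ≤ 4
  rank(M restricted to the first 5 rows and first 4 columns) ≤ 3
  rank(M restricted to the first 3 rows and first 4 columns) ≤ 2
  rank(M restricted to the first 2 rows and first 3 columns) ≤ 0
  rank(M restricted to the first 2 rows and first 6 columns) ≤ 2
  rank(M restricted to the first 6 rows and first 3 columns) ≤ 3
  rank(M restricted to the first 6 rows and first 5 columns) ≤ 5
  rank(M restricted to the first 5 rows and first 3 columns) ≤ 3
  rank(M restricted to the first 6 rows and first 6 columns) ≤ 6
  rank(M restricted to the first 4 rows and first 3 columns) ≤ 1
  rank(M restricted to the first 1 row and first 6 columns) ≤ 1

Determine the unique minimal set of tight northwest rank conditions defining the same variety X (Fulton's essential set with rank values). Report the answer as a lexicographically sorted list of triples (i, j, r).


The tightest implied rank at each (i,j), from the 18 conditions:

  0, 0, 0, 0, 0, 1
  0, 0, 0, 1, 1, 2
  1, 1, 1, 2, 2, 3
  1, 1, 1, 2, 3, 4
  1, 1, 2, 3, 4, 5
  1, 2, 3, 4, 5, 6

reading off 1-entries of Δ²R: w = (6, 4, 1, 5, 3, 2).

4 SE-corners of the 11-cell Rothe diagram give Ess(w):

[(1, 5, 0), (2, 3, 0), (4, 3, 1), (5, 2, 1)]


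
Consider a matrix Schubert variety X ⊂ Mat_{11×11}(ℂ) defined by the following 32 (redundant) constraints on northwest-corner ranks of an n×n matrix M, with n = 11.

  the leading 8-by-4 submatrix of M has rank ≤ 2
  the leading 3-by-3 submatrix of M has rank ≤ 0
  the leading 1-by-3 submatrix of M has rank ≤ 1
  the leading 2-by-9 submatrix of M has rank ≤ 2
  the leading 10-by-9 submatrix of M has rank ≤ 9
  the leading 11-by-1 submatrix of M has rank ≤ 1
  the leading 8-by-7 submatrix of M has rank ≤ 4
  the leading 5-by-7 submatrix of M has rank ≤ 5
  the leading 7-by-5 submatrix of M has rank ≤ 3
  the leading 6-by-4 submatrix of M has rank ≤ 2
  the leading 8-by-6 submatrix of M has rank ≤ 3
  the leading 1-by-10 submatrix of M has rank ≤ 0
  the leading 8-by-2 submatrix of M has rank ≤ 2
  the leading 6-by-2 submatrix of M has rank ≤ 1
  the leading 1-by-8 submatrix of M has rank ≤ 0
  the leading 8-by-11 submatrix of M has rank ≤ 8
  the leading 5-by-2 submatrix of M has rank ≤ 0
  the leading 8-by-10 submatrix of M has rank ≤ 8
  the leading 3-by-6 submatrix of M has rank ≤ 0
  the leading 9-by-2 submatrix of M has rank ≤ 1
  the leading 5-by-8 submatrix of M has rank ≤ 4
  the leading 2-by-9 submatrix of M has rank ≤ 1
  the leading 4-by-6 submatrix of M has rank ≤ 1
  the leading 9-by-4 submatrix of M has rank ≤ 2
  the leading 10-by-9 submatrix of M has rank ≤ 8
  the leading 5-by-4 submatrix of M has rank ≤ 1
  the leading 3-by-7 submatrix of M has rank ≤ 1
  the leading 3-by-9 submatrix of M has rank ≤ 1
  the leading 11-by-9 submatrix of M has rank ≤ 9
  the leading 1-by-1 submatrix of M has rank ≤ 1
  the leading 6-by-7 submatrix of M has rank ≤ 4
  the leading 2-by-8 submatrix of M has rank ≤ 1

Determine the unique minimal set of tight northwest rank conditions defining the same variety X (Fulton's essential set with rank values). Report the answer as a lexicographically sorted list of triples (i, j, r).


Reconstructing r_w from the 32 given conditions:

  i=1: 0  0  0  0  0  0  0  0  0  0  1
  i=2: 0  0  0  0  0  0  1  1  1  1  2
  i=3: 0  0  0  0  0  0  1  1  1  2  3
  i=4: 0  0  1  1  1  1  2  2  2  3  4
  i=5: 0  0  1  1  2  2  3  3  3  4  5
  i=6: 1  1  2  2  3  3  4  4  4  5  6
  i=7: 1  1  2  2  3  3  4  5  5  6  7
  i=8: 1  1  2  2  3  3  4  5  6  7  8
  i=9: 1  1  2  2  3  4  5  6  7  8  9
  i=10: 1  2  3  3  4  5  6  7  8  9  10
  i=11: 1  2  3  4  5  6  7  8  9  10  11

second differences of R give the permutation w = (11, 7, 10, 3, 5, 1, 8, 9, 6, 2, 4).

D(w) has 37 cells with 8 SE-corners; essential set:

[(1, 10, 0), (3, 6, 0), (3, 9, 1), (5, 2, 0), (5, 4, 1), (8, 6, 3), (9, 2, 1), (9, 4, 2)]


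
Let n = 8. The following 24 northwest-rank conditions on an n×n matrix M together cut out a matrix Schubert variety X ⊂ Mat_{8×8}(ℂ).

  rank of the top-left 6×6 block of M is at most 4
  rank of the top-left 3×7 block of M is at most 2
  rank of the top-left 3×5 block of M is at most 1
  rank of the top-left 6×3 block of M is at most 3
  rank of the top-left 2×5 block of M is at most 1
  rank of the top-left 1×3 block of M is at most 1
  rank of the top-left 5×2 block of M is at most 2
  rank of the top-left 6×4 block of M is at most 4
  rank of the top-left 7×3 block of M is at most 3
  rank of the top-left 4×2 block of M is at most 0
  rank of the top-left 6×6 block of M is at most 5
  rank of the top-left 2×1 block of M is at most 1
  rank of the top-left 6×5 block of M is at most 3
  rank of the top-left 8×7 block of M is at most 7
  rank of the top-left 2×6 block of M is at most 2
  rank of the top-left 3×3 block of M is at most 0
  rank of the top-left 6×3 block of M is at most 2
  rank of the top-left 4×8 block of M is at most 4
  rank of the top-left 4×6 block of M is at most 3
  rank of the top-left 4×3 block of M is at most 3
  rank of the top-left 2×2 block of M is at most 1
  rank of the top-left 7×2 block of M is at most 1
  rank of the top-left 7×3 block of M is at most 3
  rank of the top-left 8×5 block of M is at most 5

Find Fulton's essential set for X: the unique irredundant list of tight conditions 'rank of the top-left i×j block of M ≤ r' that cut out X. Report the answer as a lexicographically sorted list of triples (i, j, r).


Propagating the 24 rank bounds to every northwest block:

  i=1: 0  0  0  1  1  1  1  1
  i=2: 0  0  0  1  1  2  2  2
  i=3: 0  0  0  1  1  2  2  3
  i=4: 0  0  1  2  2  3  3  4
  i=5: 1  1  2  3  3  4  4  5
  i=6: 1  1  2  3  3  4  5  6
  i=7: 1  1  2  3  4  5  6  7
  i=8: 1  2  3  4  5  6  7  8

giving w = (4, 6, 8, 3, 1, 7, 5, 2) via Δ²R.

D(w) has 17 cells with 6 SE-corners; essential set:

[(3, 3, 0), (3, 5, 1), (3, 7, 2), (4, 2, 0), (6, 5, 3), (7, 2, 1)]


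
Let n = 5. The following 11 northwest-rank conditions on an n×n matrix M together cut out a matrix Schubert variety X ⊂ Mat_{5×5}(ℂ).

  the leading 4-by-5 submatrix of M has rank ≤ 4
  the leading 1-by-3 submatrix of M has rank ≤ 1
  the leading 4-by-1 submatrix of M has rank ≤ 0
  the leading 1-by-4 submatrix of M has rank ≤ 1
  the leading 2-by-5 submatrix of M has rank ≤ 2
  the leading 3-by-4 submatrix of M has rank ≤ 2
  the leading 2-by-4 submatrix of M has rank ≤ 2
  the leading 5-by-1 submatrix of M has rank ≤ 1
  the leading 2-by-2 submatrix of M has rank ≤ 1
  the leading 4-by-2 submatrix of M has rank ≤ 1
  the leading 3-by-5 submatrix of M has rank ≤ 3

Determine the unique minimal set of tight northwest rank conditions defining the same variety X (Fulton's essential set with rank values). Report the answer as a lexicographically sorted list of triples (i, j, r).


Reconstructing r_w from the 11 given conditions:

  R[1]: 0 | 1 | 1 | 1 | 1
  R[2]: 0 | 1 | 2 | 2 | 2
  R[3]: 0 | 1 | 2 | 2 | 3
  R[4]: 0 | 1 | 2 | 3 | 4
  R[5]: 1 | 2 | 3 | 4 | 5

hence w(1..5) = (2, 3, 5, 4, 1).

|D(w)|=5, |Ess(w)|=2:

[(3, 4, 2), (4, 1, 0)]


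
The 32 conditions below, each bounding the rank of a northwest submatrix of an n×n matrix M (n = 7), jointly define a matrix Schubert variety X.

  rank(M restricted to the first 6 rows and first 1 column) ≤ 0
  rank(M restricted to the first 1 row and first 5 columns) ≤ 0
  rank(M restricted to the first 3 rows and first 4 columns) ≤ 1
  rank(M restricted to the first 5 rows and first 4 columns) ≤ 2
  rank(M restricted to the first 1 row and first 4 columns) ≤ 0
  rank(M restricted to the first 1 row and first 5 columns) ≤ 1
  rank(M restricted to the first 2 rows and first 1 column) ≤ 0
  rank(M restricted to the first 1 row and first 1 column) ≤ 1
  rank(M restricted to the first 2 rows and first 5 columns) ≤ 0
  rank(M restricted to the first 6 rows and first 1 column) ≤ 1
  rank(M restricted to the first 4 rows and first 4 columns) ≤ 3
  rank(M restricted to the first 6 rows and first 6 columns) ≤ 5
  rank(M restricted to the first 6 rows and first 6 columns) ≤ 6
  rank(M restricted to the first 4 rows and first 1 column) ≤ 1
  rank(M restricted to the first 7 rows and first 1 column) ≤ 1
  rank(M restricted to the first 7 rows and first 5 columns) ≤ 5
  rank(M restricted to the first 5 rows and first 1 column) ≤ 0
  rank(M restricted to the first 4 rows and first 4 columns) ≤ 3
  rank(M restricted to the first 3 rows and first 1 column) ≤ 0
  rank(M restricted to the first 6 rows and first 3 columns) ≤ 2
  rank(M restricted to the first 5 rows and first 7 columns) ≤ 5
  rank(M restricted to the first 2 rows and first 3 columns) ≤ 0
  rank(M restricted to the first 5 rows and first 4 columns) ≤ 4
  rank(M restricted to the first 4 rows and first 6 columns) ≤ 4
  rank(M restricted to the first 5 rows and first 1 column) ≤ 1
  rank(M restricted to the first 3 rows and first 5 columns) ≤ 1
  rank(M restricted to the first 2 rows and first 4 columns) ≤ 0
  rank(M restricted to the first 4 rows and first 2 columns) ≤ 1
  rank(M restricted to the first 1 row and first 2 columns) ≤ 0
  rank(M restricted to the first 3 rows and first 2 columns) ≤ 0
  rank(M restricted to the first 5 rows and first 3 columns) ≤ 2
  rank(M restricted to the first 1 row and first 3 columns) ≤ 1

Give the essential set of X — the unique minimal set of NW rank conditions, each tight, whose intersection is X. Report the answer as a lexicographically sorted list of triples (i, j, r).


Reconstructing r_w from the 32 given conditions:

  0 0 0 0 0 1 1
  0 0 0 0 0 1 2
  0 0 1 1 1 2 3
  0 1 2 2 2 3 4
  0 1 2 2 3 4 5
  0 1 2 3 4 5 6
  1 2 3 4 5 6 7

the unique w with this rank table is (6, 7, 3, 2, 5, 4, 1).

Fulton essential set (4 of the 16 Rothe cells):

[(2, 5, 0), (3, 2, 0), (5, 4, 2), (6, 1, 0)]


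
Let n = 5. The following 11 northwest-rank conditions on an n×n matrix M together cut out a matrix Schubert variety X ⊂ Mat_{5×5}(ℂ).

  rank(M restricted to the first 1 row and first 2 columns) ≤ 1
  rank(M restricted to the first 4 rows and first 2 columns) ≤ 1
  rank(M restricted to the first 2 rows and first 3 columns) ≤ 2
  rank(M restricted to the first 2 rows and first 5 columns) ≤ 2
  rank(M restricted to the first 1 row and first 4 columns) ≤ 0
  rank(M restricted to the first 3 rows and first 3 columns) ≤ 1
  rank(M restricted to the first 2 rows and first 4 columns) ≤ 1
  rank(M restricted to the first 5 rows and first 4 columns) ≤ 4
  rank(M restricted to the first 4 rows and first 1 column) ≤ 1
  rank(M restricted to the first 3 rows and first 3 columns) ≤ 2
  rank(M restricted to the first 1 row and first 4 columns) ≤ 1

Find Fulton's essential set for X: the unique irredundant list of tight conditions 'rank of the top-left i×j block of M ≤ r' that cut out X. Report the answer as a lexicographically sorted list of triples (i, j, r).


Recovering R(i,j) via the rank-extension bound from the 11 conditions:

  i=1: 0, 0, 0, 0, 1
  i=2: 1, 1, 1, 1, 2
  i=3: 1, 1, 1, 2, 3
  i=4: 1, 1, 2, 3, 4
  i=5: 1, 2, 3, 4, 5

second differences of R give the permutation w = (5, 1, 4, 3, 2).

|D(w)|=7, |Ess(w)|=3:

[(1, 4, 0), (3, 3, 1), (4, 2, 1)]


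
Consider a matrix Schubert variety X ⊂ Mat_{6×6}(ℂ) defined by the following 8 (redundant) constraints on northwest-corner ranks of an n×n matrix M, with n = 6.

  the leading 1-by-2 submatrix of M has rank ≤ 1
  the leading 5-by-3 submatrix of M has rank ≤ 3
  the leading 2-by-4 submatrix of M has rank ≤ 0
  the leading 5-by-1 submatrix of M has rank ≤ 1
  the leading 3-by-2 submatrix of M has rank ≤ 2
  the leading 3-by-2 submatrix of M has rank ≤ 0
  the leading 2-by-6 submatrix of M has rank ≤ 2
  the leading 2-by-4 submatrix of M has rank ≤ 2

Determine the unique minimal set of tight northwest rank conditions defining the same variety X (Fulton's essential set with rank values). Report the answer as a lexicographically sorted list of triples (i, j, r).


Reconstructing r_w from the 8 given conditions:

  row 1: 0 0 0 0 1 1
  row 2: 0 0 0 0 1 2
  row 3: 0 0 1 1 2 3
  row 4: 1 1 2 2 3 4
  row 5: 1 2 3 3 4 5
  row 6: 1 2 3 4 5 6

hence w(1..6) = (5, 6, 3, 1, 2, 4).

Rothe diagram D(w) (10 cells), 2 SE-corners (essential conditions):

[(2, 4, 0), (3, 2, 0)]


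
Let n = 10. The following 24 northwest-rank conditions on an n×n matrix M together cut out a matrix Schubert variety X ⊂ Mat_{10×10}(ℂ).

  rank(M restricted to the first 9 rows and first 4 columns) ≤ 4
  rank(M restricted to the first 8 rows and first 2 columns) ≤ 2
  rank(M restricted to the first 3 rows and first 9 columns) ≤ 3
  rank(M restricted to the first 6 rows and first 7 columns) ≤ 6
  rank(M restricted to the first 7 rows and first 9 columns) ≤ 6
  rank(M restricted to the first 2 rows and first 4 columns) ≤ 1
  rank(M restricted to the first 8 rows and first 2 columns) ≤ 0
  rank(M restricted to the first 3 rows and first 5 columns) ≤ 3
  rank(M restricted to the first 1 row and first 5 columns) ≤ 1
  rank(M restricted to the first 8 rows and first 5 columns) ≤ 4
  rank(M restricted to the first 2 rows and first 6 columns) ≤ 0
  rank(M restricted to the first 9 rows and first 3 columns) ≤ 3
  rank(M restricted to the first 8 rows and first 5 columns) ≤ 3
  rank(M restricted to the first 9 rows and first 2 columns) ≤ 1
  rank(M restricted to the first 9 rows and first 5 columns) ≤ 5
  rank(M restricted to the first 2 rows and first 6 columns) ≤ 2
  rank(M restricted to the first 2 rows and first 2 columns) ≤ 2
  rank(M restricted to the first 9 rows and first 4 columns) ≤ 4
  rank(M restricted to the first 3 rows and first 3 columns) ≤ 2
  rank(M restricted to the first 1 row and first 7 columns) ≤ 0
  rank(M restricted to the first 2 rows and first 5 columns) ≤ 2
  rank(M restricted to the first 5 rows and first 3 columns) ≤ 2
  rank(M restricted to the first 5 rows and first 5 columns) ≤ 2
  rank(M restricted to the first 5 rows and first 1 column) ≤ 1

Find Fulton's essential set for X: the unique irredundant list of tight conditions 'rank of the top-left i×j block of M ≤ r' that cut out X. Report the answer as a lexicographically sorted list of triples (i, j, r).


Rank table r_w(10×10) implied by the 24 constraints:

  0, 0, 0, 0, 0, 0, 0, 1, 1, 1
  0, 0, 0, 0, 0, 0, 1, 2, 2, 2
  0, 0, 1, 1, 1, 1, 2, 3, 3, 3
  0, 0, 1, 2, 2, 2, 3, 4, 4, 4
  0, 0, 1, 2, 2, 3, 4, 5, 5, 5
  0, 0, 1, 2, 3, 4, 5, 6, 6, 6
  0, 0, 1, 2, 3, 4, 5, 6, 6, 7
  0, 0, 1, 2, 3, 4, 5, 6, 7, 8
  1, 1, 2, 3, 4, 5, 6, 7, 8, 9
  1, 2, 3, 4, 5, 6, 7, 8, 9, 10

reading off 1-entries of Δ²R: w = (8, 7, 3, 4, 6, 5, 10, 9, 1, 2).

ℓ(w)=27; the 5 essential cells (i,j,r):

[(1, 7, 0), (2, 6, 0), (5, 5, 2), (7, 9, 6), (8, 2, 0)]
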